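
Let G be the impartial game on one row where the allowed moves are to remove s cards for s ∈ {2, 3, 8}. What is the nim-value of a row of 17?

Compute g(0), g(1), … for moves {2, 3, 8}:
k:     0  1  2  3  4  5  6  7  8  9 10 11 12 13 14 15 16 17
g(k):  0  0  1  1  2  0  0  1  1  2  0  0  1  1  2  0  0  1
So g(17) = 1.

1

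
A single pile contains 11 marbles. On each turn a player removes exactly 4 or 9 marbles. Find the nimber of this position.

2

Compute g(0), g(1), … for moves {4, 9}:
k:     0  1  2  3  4  5  6  7  8  9 10 11
g(k):  0  0  0  0  1  1  1  1  0  2  2  2
So g(11) = 2.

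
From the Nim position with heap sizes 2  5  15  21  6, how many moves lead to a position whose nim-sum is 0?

Compute the nim-sum pairwise:
2 ^ 5 = 7
7 ^ 15 = 8
8 ^ 21 = 29
29 ^ 6 = 27
The overall nim-sum is X = 27. A heap of size p has a winning move iff p XOR X < p (reduce it to p XOR X).
  2: 2 XOR 27 = 25 ≥ 2 — no move.
  5: 5 XOR 27 = 30 ≥ 5 — no move.
  15: 15 XOR 27 = 20 ≥ 15 — no move.
  21: 21 XOR 27 = 14 < 21 — winning move (to 14).
  6: 6 XOR 27 = 29 ≥ 6 — no move.
That gives 1 winning move.

1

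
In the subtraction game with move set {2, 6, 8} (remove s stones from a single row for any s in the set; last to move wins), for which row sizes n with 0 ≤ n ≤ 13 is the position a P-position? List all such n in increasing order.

0, 1, 4, 5

Build the Grundy sequence with g(k) = mex{g(k−s) : s ∈ {2, 6, 8}, s ≤ k}:
g(0) = mex{} = 0
g(1) = mex{} = 0
g(2) = mex{0} = 1
g(3) = mex{0} = 1
g(4) = mex{1} = 0
g(5) = mex{1} = 0
g(6) = mex{0} = 1
g(7) = mex{0} = 1
g(8) = mex{0,1} = 2
g(9) = mex{0,1} = 2
g(10) = mex{0,1,2} = 3
g(11) = mex{0,1,2} = 3
g(12) = mex{0,1,3} = 2
g(13) = mex{0,1,3} = 2
The P-positions (g = 0) in 0..13 are 0, 1, 4, 5.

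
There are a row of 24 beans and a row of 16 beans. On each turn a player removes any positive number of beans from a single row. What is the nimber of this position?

8

Nim-sum: 24 ^ 16 = 8.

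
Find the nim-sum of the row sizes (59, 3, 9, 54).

Compute the nim-sum pairwise:
59 ⊕ 3 = 56
56 ⊕ 9 = 49
49 ⊕ 54 = 7

7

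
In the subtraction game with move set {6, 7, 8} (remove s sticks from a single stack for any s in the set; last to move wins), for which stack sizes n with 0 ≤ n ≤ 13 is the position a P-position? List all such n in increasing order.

0, 1, 2, 3, 4, 5

Build the Grundy sequence with g(k) = mex{g(k−s) : s ∈ {6, 7, 8}, s ≤ k}:
k:     0  1  2  3  4  5  6  7  8  9 10 11 12 13
g(k):  0  0  0  0  0  0  1  1  1  1  1  1  2  2
The P-positions (g = 0) in 0..13 are 0, 1, 2, 3, 4, 5.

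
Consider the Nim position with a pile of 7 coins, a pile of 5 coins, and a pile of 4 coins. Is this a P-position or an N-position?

N-position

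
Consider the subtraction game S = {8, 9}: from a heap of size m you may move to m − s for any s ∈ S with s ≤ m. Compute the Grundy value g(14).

1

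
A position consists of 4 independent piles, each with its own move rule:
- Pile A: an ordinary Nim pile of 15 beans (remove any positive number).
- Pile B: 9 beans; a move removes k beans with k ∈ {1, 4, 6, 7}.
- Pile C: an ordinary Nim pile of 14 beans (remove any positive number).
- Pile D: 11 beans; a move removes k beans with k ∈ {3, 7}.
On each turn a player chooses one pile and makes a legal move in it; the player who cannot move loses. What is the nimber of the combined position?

3

Pile A is a plain Nim pile of size 15, so its Grundy value is 15.
For pile B, compute g(0), g(1), … with moves {1, 4, 6, 7}:
k:     0  1  2  3  4  5  6  7  8  9
g(k):  0  1  0  1  2  0  1  2  3  2
So g(9) = 2.
Pile C is a plain Nim pile of size 14, so its Grundy value is 14.
Build the Grundy sequence for pile D with g(k) = mex{g(k−s) : s ∈ {3, 7}, s ≤ k}:
k:     0  1  2  3  4  5  6  7  8  9 10 11
g(k):  0  0  0  1  1  1  0  2  2  1  0  0
So g(11) = 0.
By the Sprague-Grundy theorem, the Grundy value of a sum of independent games is the XOR of the component values.
Combined value = 15 XOR 2 XOR 14 XOR 0 = 3.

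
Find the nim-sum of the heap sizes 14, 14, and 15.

Nim-sum: 14 ⊕ 14 ⊕ 15 = 15.

15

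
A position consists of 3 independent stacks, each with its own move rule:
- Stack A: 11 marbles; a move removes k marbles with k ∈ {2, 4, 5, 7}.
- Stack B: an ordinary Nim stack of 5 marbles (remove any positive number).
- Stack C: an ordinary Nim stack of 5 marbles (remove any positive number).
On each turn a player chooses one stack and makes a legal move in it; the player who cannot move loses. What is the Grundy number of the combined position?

Build the Grundy sequence for stack A with g(k) = mex{g(k−s) : s ∈ {2, 4, 5, 7}, s ≤ k}:
g(0) = mex{} = 0
g(1) = mex{} = 0
g(2) = mex{0} = 1
g(3) = mex{0} = 1
g(4) = mex{0,1} = 2
g(5) = mex{0,1} = 2
g(6) = mex{0,1,2} = 3
g(7) = mex{0,1,2} = 3
g(8) = mex{0,1,2,3} = 4
g(9) = mex{1,2,3} = 0
g(10) = mex{1,2,3,4} = 0
g(11) = mex{0,2,3} = 1
So g(11) = 1.
Stack B is a plain Nim stack of size 5, so its Grundy value is 5.
Stack C is a plain Nim stack of size 5, so its Grundy value is 5.
By the Sprague-Grundy theorem, the Grundy value of a sum of independent games is the XOR of the component values.
Combined value = 1 ⊕ 5 ⊕ 5 = 1.

1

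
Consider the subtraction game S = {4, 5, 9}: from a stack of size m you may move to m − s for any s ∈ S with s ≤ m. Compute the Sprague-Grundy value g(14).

0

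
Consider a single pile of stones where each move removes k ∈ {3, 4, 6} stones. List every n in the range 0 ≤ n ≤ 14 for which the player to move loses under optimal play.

0, 1, 2, 9, 10, 11

Build the Grundy sequence with g(k) = mex{g(k−s) : s ∈ {3, 4, 6}, s ≤ k}:
k:     0  1  2  3  4  5  6  7  8  9 10 11 12 13 14
g(k):  0  0  0  1  1  1  2  2  2  0  0  0  1  1  1
The P-positions (g = 0) in 0..14 are 0, 1, 2, 9, 10, 11.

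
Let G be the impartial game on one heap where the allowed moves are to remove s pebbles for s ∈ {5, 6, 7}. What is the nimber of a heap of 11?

2

Build the Grundy sequence with g(k) = mex{g(k−s) : s ∈ {5, 6, 7}, s ≤ k}:
g(0) = mex{} = 0
g(1) = mex{} = 0
g(2) = mex{} = 0
g(3) = mex{} = 0
g(4) = mex{} = 0
g(5) = mex{0} = 1
g(6) = mex{0} = 1
g(7) = mex{0} = 1
g(8) = mex{0} = 1
g(9) = mex{0} = 1
g(10) = mex{0,1} = 2
g(11) = mex{0,1} = 2
So g(11) = 2.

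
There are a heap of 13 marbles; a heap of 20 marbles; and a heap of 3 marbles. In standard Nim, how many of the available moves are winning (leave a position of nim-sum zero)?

1

In binary:
  01101  (13)
  10100  (20)
  00011  (3)
  -----
  11010  (26)
The overall nim-sum is X = 26. A heap of size p has a winning move iff p XOR X < p (reduce it to p XOR X).
  13: 13 XOR 26 = 23 ≥ 13 — no move.
  20: 20 XOR 26 = 14 < 20 — winning move (to 14).
  3: 3 XOR 26 = 25 ≥ 3 — no move.
That gives 1 winning move.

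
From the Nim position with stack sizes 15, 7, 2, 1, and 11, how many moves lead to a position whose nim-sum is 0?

0

Bitwise XOR of the heap sizes:
  1111  (15)
  0111  (7)
  0010  (2)
  0001  (1)
  1011  (11)
  ----
  0000  (0)
The nim-sum is already 0, so every move leaves a nonzero nim-sum — there are no winning moves.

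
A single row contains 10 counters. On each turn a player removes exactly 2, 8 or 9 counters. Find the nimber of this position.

3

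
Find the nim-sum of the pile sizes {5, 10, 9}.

6

In binary:
  0101  (5)
  1010  (10)
  1001  (9)
  ----
  0110  (6)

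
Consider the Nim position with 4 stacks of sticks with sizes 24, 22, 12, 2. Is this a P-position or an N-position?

Compute the nim-sum pairwise:
24 ⊕ 22 = 14
14 ⊕ 12 = 2
2 ⊕ 2 = 0
The nim-sum is 0, so this is a P-position: the player to move is in a losing position under optimal play.

P-position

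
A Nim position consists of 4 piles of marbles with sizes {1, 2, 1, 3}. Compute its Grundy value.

Nim-sum: 1 ⊕ 2 ⊕ 1 ⊕ 3 = 1.

1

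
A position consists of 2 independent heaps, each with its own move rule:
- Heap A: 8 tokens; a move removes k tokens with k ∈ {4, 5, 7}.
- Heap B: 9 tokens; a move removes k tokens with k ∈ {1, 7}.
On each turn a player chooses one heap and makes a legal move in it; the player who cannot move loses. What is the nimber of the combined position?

Build the Grundy sequence for heap A with g(k) = mex{g(k−s) : s ∈ {4, 5, 7}, s ≤ k}:
g(0) = mex{} = 0
g(1) = mex{} = 0
g(2) = mex{} = 0
g(3) = mex{} = 0
g(4) = mex{0} = 1
g(5) = mex{0} = 1
g(6) = mex{0} = 1
g(7) = mex{0} = 1
g(8) = mex{0,1} = 2
So g(8) = 2.
Grundy values for heap B (subtraction set {1, 7}):
k:     0  1  2  3  4  5  6  7  8  9
g(k):  0  1  0  1  0  1  0  1  0  1
So g(9) = 1.
By the Sprague-Grundy theorem, the Grundy value of a sum of independent games is the XOR of the component values.
Combined value = 2 XOR 1 = 3.

3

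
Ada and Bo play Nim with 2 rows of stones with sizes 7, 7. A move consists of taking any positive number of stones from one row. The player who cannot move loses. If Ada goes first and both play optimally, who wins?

Bo wins

Bitwise XOR of the heap sizes:
  111  (7)
  111  (7)
  ---
  000  (0)
The nim-sum is 0, so this is a P-position: the player to move is in a losing position under optimal play; Ada is about to move from it and so loses — Bo wins.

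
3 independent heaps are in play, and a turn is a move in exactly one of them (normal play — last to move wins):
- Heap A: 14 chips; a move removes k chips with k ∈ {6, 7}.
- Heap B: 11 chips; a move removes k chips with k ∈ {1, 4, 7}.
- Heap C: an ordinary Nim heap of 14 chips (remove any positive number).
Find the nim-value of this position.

15

For heap A, compute g(0), g(1), … with moves {6, 7}:
g(0) = mex{} = 0
g(1) = mex{} = 0
g(2) = mex{} = 0
g(3) = mex{} = 0
g(4) = mex{} = 0
g(5) = mex{} = 0
g(6) = mex{0} = 1
g(7) = mex{0} = 1
g(8) = mex{0} = 1
g(9) = mex{0} = 1
g(10) = mex{0} = 1
g(11) = mex{0} = 1
g(12) = mex{0,1} = 2
g(13) = mex{1} = 0
g(14) = mex{1} = 0
So g(14) = 0.
Grundy values for heap B (subtraction set {1, 4, 7}):
g(0) = mex{} = 0
g(1) = mex{0} = 1
g(2) = mex{1} = 0
g(3) = mex{0} = 1
g(4) = mex{0,1} = 2
g(5) = mex{1,2} = 0
g(6) = mex{0} = 1
g(7) = mex{0,1} = 2
g(8) = mex{1,2} = 0
g(9) = mex{0} = 1
g(10) = mex{1} = 0
g(11) = mex{0,2} = 1
So g(11) = 1.
Heap C is a plain Nim heap of size 14, so its Grundy value is 14.
By the Sprague-Grundy theorem, the Grundy value of a sum of independent games is the XOR of the component values.
Combined value = 0 ⊕ 1 ⊕ 14 = 15.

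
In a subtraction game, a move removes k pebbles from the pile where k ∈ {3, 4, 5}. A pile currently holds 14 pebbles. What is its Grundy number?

2

Compute g(0), g(1), … for moves {3, 4, 5}:
g(0) = mex{} = 0
g(1) = mex{} = 0
g(2) = mex{} = 0
g(3) = mex{0} = 1
g(4) = mex{0} = 1
g(5) = mex{0} = 1
g(6) = mex{0,1} = 2
g(7) = mex{0,1} = 2
g(8) = mex{1} = 0
g(9) = mex{1,2} = 0
g(10) = mex{1,2} = 0
g(11) = mex{0,2} = 1
g(12) = mex{0,2} = 1
g(13) = mex{0} = 1
g(14) = mex{0,1} = 2
So g(14) = 2.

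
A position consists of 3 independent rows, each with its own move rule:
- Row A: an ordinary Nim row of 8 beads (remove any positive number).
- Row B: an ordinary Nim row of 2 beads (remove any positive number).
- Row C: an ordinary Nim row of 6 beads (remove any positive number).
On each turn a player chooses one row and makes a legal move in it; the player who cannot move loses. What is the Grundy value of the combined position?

Row A is a plain Nim row of size 8, so its Grundy value is 8.
Row B is a plain Nim row of size 2, so its Grundy value is 2.
Row C is a plain Nim row of size 6, so its Grundy value is 6.
By the Sprague-Grundy theorem, the Grundy value of a sum of independent games is the XOR of the component values.
Combined value = 8 XOR 2 XOR 6 = 12.

12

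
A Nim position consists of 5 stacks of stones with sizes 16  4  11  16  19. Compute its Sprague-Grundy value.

28

Write each in binary and XOR column by column:
  10000  (16)
  00100  (4)
  01011  (11)
  10000  (16)
  10011  (19)
  -----
  11100  (28)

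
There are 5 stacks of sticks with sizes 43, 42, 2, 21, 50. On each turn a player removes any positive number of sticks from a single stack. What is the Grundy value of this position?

Compute the nim-sum pairwise:
43 XOR 42 = 1
1 XOR 2 = 3
3 XOR 21 = 22
22 XOR 50 = 36

36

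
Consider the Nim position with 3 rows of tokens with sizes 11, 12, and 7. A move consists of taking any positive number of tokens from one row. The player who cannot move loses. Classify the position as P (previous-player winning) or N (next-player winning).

In binary:
  1011  (11)
  1100  (12)
  0111  (7)
  ----
  0000  (0)
The nim-sum is 0, so this is a P-position: the player to move is in a losing position under optimal play.

P-position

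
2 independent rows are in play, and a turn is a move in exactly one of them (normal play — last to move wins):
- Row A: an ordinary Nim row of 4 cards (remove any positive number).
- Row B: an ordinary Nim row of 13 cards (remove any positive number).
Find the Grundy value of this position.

9

Row A is a plain Nim row of size 4, so its Grundy value is 4.
Row B is a plain Nim row of size 13, so its Grundy value is 13.
The value of a disjunctive sum is the nim-sum of the parts.
Combined value = 4 ⊕ 13 = 9.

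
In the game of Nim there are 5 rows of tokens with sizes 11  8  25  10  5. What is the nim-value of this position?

21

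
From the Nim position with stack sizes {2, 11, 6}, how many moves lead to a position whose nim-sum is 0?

1

Nim-sum: 2 ⊕ 11 ⊕ 6 = 15.
The overall nim-sum is X = 15. A stack of size p has a winning move iff p XOR X < p (reduce it to p XOR X).
  2: 2 XOR 15 = 13 ≥ 2 — no move.
  11: 11 XOR 15 = 4 < 11 — winning move (to 4).
  6: 6 XOR 15 = 9 ≥ 6 — no move.
That gives 1 winning move.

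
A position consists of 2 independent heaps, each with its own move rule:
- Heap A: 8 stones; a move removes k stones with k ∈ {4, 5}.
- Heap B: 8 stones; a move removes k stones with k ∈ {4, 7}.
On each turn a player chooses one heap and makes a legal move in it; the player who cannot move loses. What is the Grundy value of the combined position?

0

For heap A, compute g(0), g(1), … with moves {4, 5}:
k:     0  1  2  3  4  5  6  7  8
g(k):  0  0  0  0  1  1  1  1  2
So g(8) = 2.
Build the Grundy sequence for heap B with g(k) = mex{g(k−s) : s ∈ {4, 7}, s ≤ k}:
k:     0  1  2  3  4  5  6  7  8
g(k):  0  0  0  0  1  1  1  1  2
So g(8) = 2.
The value of a disjunctive sum is the nim-sum of the parts.
Combined value = 2 ⊕ 2 = 0.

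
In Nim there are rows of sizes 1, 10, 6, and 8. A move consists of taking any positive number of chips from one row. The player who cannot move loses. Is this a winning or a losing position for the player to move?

Nim-sum: 1 XOR 10 XOR 6 XOR 8 = 5.
The nim-sum is 5 ≠ 0, so this is an N-position: the player to move can win.

Winning position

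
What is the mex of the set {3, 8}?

0

0 is not in the set, so the mex is 0.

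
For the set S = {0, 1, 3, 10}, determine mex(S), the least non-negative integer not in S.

2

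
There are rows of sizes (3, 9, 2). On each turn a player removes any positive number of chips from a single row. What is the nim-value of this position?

Nim-sum: 3 ⊕ 9 ⊕ 2 = 8.

8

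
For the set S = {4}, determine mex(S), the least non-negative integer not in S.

0 is not in the set, so the mex is 0.

0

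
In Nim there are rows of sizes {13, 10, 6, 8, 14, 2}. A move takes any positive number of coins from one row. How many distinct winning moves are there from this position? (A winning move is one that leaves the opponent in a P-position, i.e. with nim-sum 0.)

Compute the nim-sum pairwise:
13 XOR 10 = 7
7 XOR 6 = 1
1 XOR 8 = 9
9 XOR 14 = 7
7 XOR 2 = 5
The overall nim-sum is X = 5. A row of size p has a winning move iff p XOR X < p (reduce it to p XOR X).
  13: 13 XOR 5 = 8 < 13 — winning move (to 8).
  10: 10 XOR 5 = 15 ≥ 10 — no move.
  6: 6 XOR 5 = 3 < 6 — winning move (to 3).
  8: 8 XOR 5 = 13 ≥ 8 — no move.
  14: 14 XOR 5 = 11 < 14 — winning move (to 11).
  2: 2 XOR 5 = 7 ≥ 2 — no move.
That gives 3 winning moves.

3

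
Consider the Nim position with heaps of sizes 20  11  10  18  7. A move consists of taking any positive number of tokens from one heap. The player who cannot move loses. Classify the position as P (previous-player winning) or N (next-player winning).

Write each in binary and XOR column by column:
  10100  (20)
  01011  (11)
  01010  (10)
  10010  (18)
  00111  (7)
  -----
  00000  (0)
The nim-sum is 0, so this is a P-position: the player to move is in a losing position under optimal play.

P-position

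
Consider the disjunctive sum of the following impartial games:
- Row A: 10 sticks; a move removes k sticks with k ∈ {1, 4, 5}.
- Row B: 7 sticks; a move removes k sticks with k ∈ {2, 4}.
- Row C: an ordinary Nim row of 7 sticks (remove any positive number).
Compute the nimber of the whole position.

7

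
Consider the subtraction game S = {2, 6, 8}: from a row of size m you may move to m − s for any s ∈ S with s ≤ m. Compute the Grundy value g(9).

2

Grundy values for subtraction set {2, 6, 8}:
k:     0  1  2  3  4  5  6  7  8  9
g(k):  0  0  1  1  0  0  1  1  2  2
So g(9) = 2.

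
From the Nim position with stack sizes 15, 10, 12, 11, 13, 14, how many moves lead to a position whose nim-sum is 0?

Compute the nim-sum pairwise:
15 ⊕ 10 = 5
5 ⊕ 12 = 9
9 ⊕ 11 = 2
2 ⊕ 13 = 15
15 ⊕ 14 = 1
The overall nim-sum is X = 1. A stack of size p has a winning move iff p XOR X < p (reduce it to p XOR X).
  15: 15 XOR 1 = 14 < 15 — winning move (to 14).
  10: 10 XOR 1 = 11 ≥ 10 — no move.
  12: 12 XOR 1 = 13 ≥ 12 — no move.
  11: 11 XOR 1 = 10 < 11 — winning move (to 10).
  13: 13 XOR 1 = 12 < 13 — winning move (to 12).
  14: 14 XOR 1 = 15 ≥ 14 — no move.
That gives 3 winning moves.

3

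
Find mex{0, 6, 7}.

1

0 is in the set but 1 is not, so the mex is 1.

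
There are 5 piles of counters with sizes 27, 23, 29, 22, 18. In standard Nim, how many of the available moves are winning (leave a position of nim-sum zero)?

5

Nim-sum: 27 XOR 23 XOR 29 XOR 22 XOR 18 = 21.
The overall nim-sum is X = 21. A pile of size p has a winning move iff p XOR X < p (reduce it to p XOR X).
  27: 27 XOR 21 = 14 < 27 — winning move (to 14).
  23: 23 XOR 21 = 2 < 23 — winning move (to 2).
  29: 29 XOR 21 = 8 < 29 — winning move (to 8).
  22: 22 XOR 21 = 3 < 22 — winning move (to 3).
  18: 18 XOR 21 = 7 < 18 — winning move (to 7).
That gives 5 winning moves.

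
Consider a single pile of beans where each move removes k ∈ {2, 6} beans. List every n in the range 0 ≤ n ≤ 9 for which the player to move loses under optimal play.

Build the Grundy sequence with g(k) = mex{g(k−s) : s ∈ {2, 6}, s ≤ k}:
k:     0  1  2  3  4  5  6  7  8  9
g(k):  0  0  1  1  0  0  1  1  0  0
The P-positions (g = 0) in 0..9 are 0, 1, 4, 5, 8, 9.

0, 1, 4, 5, 8, 9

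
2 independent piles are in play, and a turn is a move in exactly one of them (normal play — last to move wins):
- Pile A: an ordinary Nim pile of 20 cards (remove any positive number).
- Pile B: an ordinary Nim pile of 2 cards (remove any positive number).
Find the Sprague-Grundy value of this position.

Pile A is a plain Nim pile of size 20, so its Grundy value is 20.
Pile B is a plain Nim pile of size 2, so its Grundy value is 2.
By the Sprague-Grundy theorem, the Grundy value of a sum of independent games is the XOR of the component values.
Combined value = 20 ⊕ 2 = 22.

22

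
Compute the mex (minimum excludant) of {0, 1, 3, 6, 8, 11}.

The values 0, 1 are all present; 2 is the first non-negative integer missing from the set.

2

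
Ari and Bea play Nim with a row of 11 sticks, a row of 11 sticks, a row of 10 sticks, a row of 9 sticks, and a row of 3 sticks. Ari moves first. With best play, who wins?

Bea wins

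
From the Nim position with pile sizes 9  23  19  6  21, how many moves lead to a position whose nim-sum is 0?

3

Nim-sum: 9 ⊕ 23 ⊕ 19 ⊕ 6 ⊕ 21 = 30.
The overall nim-sum is X = 30. A pile of size p has a winning move iff p XOR X < p (reduce it to p XOR X).
  9: 9 XOR 30 = 23 ≥ 9 — no move.
  23: 23 XOR 30 = 9 < 23 — winning move (to 9).
  19: 19 XOR 30 = 13 < 19 — winning move (to 13).
  6: 6 XOR 30 = 24 ≥ 6 — no move.
  21: 21 XOR 30 = 11 < 21 — winning move (to 11).
That gives 3 winning moves.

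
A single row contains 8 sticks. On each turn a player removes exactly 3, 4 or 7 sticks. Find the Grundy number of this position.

2

Build the Grundy sequence with g(k) = mex{g(k−s) : s ∈ {3, 4, 7}, s ≤ k}:
k:     0  1  2  3  4  5  6  7  8
g(k):  0  0  0  1  1  1  2  2  2
So g(8) = 2.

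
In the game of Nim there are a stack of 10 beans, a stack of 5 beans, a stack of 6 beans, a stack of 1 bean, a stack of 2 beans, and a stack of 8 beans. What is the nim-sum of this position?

2

Compute the nim-sum pairwise:
10 ⊕ 5 = 15
15 ⊕ 6 = 9
9 ⊕ 1 = 8
8 ⊕ 2 = 10
10 ⊕ 8 = 2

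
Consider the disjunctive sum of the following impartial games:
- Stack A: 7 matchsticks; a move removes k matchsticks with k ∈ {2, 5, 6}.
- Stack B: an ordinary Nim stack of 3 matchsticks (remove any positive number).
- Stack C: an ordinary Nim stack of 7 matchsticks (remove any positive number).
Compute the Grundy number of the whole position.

7

Build the Grundy sequence for stack A with g(k) = mex{g(k−s) : s ∈ {2, 5, 6}, s ≤ k}:
g(0) = mex{} = 0
g(1) = mex{} = 0
g(2) = mex{0} = 1
g(3) = mex{0} = 1
g(4) = mex{1} = 0
g(5) = mex{0,1} = 2
g(6) = mex{0} = 1
g(7) = mex{0,1,2} = 3
So g(7) = 3.
Stack B is a plain Nim stack of size 3, so its Grundy value is 3.
Stack C is a plain Nim stack of size 7, so its Grundy value is 7.
The value of a disjunctive sum is the nim-sum of the parts.
Combined value = 3 ⊕ 3 ⊕ 7 = 7.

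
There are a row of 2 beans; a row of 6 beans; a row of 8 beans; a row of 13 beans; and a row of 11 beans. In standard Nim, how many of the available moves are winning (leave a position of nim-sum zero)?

3

Compute the nim-sum pairwise:
2 XOR 6 = 4
4 XOR 8 = 12
12 XOR 13 = 1
1 XOR 11 = 10
The overall nim-sum is X = 10. A row of size p has a winning move iff p XOR X < p (reduce it to p XOR X).
  2: 2 XOR 10 = 8 ≥ 2 — no move.
  6: 6 XOR 10 = 12 ≥ 6 — no move.
  8: 8 XOR 10 = 2 < 8 — winning move (to 2).
  13: 13 XOR 10 = 7 < 13 — winning move (to 7).
  11: 11 XOR 10 = 1 < 11 — winning move (to 1).
That gives 3 winning moves.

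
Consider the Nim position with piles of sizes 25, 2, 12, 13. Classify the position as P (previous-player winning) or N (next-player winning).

Write each in binary and XOR column by column:
  11001  (25)
  00010  (2)
  01100  (12)
  01101  (13)
  -----
  11010  (26)
The nim-sum is 26 ≠ 0, so this is an N-position: the player to move can win.

N-position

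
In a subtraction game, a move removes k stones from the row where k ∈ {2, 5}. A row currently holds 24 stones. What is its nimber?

Grundy values for subtraction set {2, 5}:
k:     0  1  2  3  4  5  6  7  8  9 10 11 12 13 14 15 16 17 18 19 20 21 22 23 24
g(k):  0  0  1  1  0  2  1  0  0  1  1  0  2  1  0  0  1  1  0  2  1  0  0  1  1
So g(24) = 1.

1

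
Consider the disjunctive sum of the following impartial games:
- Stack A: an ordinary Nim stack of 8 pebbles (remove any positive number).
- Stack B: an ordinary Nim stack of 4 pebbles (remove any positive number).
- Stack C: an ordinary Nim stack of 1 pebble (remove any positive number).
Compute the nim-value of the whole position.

13

Stack A is a plain Nim stack of size 8, so its Grundy value is 8.
Stack B is a plain Nim stack of size 4, so its Grundy value is 4.
Stack C is a plain Nim stack of size 1, so its Grundy value is 1.
The value of a disjunctive sum is the nim-sum of the parts.
Combined value = 8 ⊕ 4 ⊕ 1 = 13.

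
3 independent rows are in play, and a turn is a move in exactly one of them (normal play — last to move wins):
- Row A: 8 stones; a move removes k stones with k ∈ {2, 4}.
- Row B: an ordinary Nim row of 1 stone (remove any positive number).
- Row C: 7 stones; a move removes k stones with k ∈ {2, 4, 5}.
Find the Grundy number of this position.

0

Grundy values for row A (subtraction set {2, 4}):
g(0) = mex{} = 0
g(1) = mex{} = 0
g(2) = mex{0} = 1
g(3) = mex{0} = 1
g(4) = mex{0,1} = 2
g(5) = mex{0,1} = 2
g(6) = mex{1,2} = 0
g(7) = mex{1,2} = 0
g(8) = mex{0,2} = 1
So g(8) = 1.
Row B is a plain Nim row of size 1, so its Grundy value is 1.
Build the Grundy sequence for row C with g(k) = mex{g(k−s) : s ∈ {2, 4, 5}, s ≤ k}:
g(0) = mex{} = 0
g(1) = mex{} = 0
g(2) = mex{0} = 1
g(3) = mex{0} = 1
g(4) = mex{0,1} = 2
g(5) = mex{0,1} = 2
g(6) = mex{0,1,2} = 3
g(7) = mex{1,2} = 0
So g(7) = 0.
By the Sprague-Grundy theorem, the Grundy value of a sum of independent games is the XOR of the component values.
Combined value = 1 XOR 1 XOR 0 = 0.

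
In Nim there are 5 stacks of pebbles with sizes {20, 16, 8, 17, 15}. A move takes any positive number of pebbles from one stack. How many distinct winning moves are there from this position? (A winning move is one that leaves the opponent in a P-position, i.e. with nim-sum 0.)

Nim-sum: 20 ⊕ 16 ⊕ 8 ⊕ 17 ⊕ 15 = 18.
The overall nim-sum is X = 18. A stack of size p has a winning move iff p XOR X < p (reduce it to p XOR X).
  20: 20 XOR 18 = 6 < 20 — winning move (to 6).
  16: 16 XOR 18 = 2 < 16 — winning move (to 2).
  8: 8 XOR 18 = 26 ≥ 8 — no move.
  17: 17 XOR 18 = 3 < 17 — winning move (to 3).
  15: 15 XOR 18 = 29 ≥ 15 — no move.
That gives 3 winning moves.

3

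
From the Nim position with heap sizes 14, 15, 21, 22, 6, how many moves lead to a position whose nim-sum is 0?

5

Compute the nim-sum pairwise:
14 ^ 15 = 1
1 ^ 21 = 20
20 ^ 22 = 2
2 ^ 6 = 4
The overall nim-sum is X = 4. A heap of size p has a winning move iff p XOR X < p (reduce it to p XOR X).
  14: 14 XOR 4 = 10 < 14 — winning move (to 10).
  15: 15 XOR 4 = 11 < 15 — winning move (to 11).
  21: 21 XOR 4 = 17 < 21 — winning move (to 17).
  22: 22 XOR 4 = 18 < 22 — winning move (to 18).
  6: 6 XOR 4 = 2 < 6 — winning move (to 2).
That gives 5 winning moves.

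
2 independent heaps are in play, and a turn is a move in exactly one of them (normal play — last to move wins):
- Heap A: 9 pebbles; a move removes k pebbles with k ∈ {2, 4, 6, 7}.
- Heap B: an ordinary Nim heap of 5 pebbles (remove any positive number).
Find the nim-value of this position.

5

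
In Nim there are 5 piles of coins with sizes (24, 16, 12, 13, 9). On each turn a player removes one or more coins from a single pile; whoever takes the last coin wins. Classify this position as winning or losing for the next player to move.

Losing position

Compute the nim-sum pairwise:
24 ⊕ 16 = 8
8 ⊕ 12 = 4
4 ⊕ 13 = 9
9 ⊕ 9 = 0
The nim-sum is 0, so this is a P-position: the player to move is in a losing position under optimal play.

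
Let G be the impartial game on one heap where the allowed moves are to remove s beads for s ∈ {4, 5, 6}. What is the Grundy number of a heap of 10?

0

Compute g(0), g(1), … for moves {4, 5, 6}:
g(0) = mex{} = 0
g(1) = mex{} = 0
g(2) = mex{} = 0
g(3) = mex{} = 0
g(4) = mex{0} = 1
g(5) = mex{0} = 1
g(6) = mex{0} = 1
g(7) = mex{0} = 1
g(8) = mex{0,1} = 2
g(9) = mex{0,1} = 2
g(10) = mex{1} = 0
So g(10) = 0.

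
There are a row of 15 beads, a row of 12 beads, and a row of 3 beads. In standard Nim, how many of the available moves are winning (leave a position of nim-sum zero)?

Compute the nim-sum pairwise:
15 ⊕ 12 = 3
3 ⊕ 3 = 0
The nim-sum is already 0, so every move leaves a nonzero nim-sum — there are no winning moves.

0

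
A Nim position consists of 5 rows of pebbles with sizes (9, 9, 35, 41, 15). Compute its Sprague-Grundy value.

Nim-sum: 9 ^ 9 ^ 35 ^ 41 ^ 15 = 5.

5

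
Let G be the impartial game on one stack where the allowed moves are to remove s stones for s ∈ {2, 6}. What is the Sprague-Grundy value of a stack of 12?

0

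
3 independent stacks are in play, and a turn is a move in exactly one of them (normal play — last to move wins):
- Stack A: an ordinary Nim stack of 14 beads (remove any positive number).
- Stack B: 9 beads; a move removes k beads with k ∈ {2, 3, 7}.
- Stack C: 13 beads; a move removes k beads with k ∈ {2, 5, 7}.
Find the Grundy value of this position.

12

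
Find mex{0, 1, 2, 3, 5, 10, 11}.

4

The values 0, 1, 2, 3 are all present; 4 is the first non-negative integer missing from the set.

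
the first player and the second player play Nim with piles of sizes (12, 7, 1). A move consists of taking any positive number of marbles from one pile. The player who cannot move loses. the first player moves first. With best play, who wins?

the first player wins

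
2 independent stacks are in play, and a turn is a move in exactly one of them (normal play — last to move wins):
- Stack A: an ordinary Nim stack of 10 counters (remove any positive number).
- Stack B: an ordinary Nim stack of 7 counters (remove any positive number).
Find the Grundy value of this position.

13

Stack A is a plain Nim stack of size 10, so its Grundy value is 10.
Stack B is a plain Nim stack of size 7, so its Grundy value is 7.
The value of a disjunctive sum is the nim-sum of the parts.
Combined value = 10 XOR 7 = 13.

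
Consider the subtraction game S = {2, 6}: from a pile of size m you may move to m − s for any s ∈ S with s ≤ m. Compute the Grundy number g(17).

Build the Grundy sequence with g(k) = mex{g(k−s) : s ∈ {2, 6}, s ≤ k}:
k:     0  1  2  3  4  5  6  7  8  9 10 11 12 13 14 15 16 17
g(k):  0  0  1  1  0  0  1  1  0  0  1  1  0  0  1  1  0  0
So g(17) = 0.

0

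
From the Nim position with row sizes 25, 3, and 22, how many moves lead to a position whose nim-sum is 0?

1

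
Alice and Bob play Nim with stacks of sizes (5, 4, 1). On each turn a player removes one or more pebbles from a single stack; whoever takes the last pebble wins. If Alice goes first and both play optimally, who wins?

Bob wins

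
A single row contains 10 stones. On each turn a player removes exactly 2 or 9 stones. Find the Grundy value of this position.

Grundy values for subtraction set {2, 9}:
g(0) = mex{} = 0
g(1) = mex{} = 0
g(2) = mex{0} = 1
g(3) = mex{0} = 1
g(4) = mex{1} = 0
g(5) = mex{1} = 0
g(6) = mex{0} = 1
g(7) = mex{0} = 1
g(8) = mex{1} = 0
g(9) = mex{0,1} = 2
g(10) = mex{0} = 1
So g(10) = 1.

1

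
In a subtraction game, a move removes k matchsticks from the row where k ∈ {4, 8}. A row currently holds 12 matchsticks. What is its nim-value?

0

Build the Grundy sequence with g(k) = mex{g(k−s) : s ∈ {4, 8}, s ≤ k}:
k:     0  1  2  3  4  5  6  7  8  9 10 11 12
g(k):  0  0  0  0  1  1  1  1  2  2  2  2  0
So g(12) = 0.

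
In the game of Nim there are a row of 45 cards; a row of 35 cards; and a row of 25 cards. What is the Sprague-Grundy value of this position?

Nim-sum: 45 ⊕ 35 ⊕ 25 = 23.

23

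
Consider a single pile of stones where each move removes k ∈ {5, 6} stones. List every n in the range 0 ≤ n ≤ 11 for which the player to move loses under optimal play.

0, 1, 2, 3, 4, 11

Grundy values for subtraction set {5, 6}:
k:     0  1  2  3  4  5  6  7  8  9 10 11
g(k):  0  0  0  0  0  1  1  1  1  1  2  0
The P-positions (g = 0) in 0..11 are 0, 1, 2, 3, 4, 11.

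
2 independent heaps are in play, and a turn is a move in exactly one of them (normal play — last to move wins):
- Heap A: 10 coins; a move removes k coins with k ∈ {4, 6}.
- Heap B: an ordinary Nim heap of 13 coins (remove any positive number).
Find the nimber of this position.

Build the Grundy sequence for heap A with g(k) = mex{g(k−s) : s ∈ {4, 6}, s ≤ k}:
k:     0  1  2  3  4  5  6  7  8  9 10
g(k):  0  0  0  0  1  1  1  1  2  2  0
So g(10) = 0.
Heap B is a plain Nim heap of size 13, so its Grundy value is 13.
By the Sprague-Grundy theorem, the Grundy value of a sum of independent games is the XOR of the component values.
Combined value = 0 XOR 13 = 13.

13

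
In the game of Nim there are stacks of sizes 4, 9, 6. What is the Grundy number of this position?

11

Nim-sum: 4 ⊕ 9 ⊕ 6 = 11.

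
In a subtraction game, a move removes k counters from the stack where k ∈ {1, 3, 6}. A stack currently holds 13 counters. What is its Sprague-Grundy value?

0

Build the Grundy sequence with g(k) = mex{g(k−s) : s ∈ {1, 3, 6}, s ≤ k}:
g(0) = mex{} = 0
g(1) = mex{0} = 1
g(2) = mex{1} = 0
g(3) = mex{0} = 1
g(4) = mex{1} = 0
g(5) = mex{0} = 1
g(6) = mex{0,1} = 2
g(7) = mex{0,1,2} = 3
g(8) = mex{0,1,3} = 2
g(9) = mex{1,2} = 0
g(10) = mex{0,3} = 1
g(11) = mex{1,2} = 0
g(12) = mex{0,2} = 1
g(13) = mex{1,3} = 0
So g(13) = 0.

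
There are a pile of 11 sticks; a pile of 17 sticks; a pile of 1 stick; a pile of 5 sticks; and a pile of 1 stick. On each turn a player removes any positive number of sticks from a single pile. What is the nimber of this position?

Compute the nim-sum pairwise:
11 ^ 17 = 26
26 ^ 1 = 27
27 ^ 5 = 30
30 ^ 1 = 31

31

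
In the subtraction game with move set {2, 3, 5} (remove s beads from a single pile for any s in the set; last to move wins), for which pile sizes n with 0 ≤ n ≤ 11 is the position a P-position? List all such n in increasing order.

0, 1, 7, 8

Compute g(0), g(1), … for moves {2, 3, 5}:
k:     0  1  2  3  4  5  6  7  8  9 10 11
g(k):  0  0  1  1  2  2  3  0  0  1  1  2
The P-positions (g = 0) in 0..11 are 0, 1, 7, 8.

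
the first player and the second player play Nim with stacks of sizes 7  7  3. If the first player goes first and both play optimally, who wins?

Compute the nim-sum pairwise:
7 ^ 7 = 0
0 ^ 3 = 3
The nim-sum is 3 ≠ 0, so this is an N-position: the player to move can win; the first player has a winning move.

the first player wins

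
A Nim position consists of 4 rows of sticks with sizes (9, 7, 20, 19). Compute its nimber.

In binary:
  01001  (9)
  00111  (7)
  10100  (20)
  10011  (19)
  -----
  01001  (9)

9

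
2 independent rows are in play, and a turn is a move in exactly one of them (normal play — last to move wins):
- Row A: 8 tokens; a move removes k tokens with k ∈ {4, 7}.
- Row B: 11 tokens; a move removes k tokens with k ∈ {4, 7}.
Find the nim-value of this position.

2

Build the Grundy sequence for row A with g(k) = mex{g(k−s) : s ∈ {4, 7}, s ≤ k}:
g(0) = mex{} = 0
g(1) = mex{} = 0
g(2) = mex{} = 0
g(3) = mex{} = 0
g(4) = mex{0} = 1
g(5) = mex{0} = 1
g(6) = mex{0} = 1
g(7) = mex{0} = 1
g(8) = mex{0,1} = 2
So g(8) = 2.
For row B, compute g(0), g(1), … with moves {4, 7}:
g(0) = mex{} = 0
g(1) = mex{} = 0
g(2) = mex{} = 0
g(3) = mex{} = 0
g(4) = mex{0} = 1
g(5) = mex{0} = 1
g(6) = mex{0} = 1
g(7) = mex{0} = 1
g(8) = mex{0,1} = 2
g(9) = mex{0,1} = 2
g(10) = mex{0,1} = 2
g(11) = mex{1} = 0
So g(11) = 0.
By the Sprague-Grundy theorem, the Grundy value of a sum of independent games is the XOR of the component values.
Combined value = 2 XOR 0 = 2.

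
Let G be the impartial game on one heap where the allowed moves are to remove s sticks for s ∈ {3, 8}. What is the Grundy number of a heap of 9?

1

Build the Grundy sequence with g(k) = mex{g(k−s) : s ∈ {3, 8}, s ≤ k}:
g(0) = mex{} = 0
g(1) = mex{} = 0
g(2) = mex{} = 0
g(3) = mex{0} = 1
g(4) = mex{0} = 1
g(5) = mex{0} = 1
g(6) = mex{1} = 0
g(7) = mex{1} = 0
g(8) = mex{0,1} = 2
g(9) = mex{0} = 1
So g(9) = 1.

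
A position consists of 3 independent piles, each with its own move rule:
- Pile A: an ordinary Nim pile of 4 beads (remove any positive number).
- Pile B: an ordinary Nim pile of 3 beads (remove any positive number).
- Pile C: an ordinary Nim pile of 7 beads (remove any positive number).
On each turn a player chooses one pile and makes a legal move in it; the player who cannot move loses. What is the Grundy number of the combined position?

0

Pile A is a plain Nim pile of size 4, so its Grundy value is 4.
Pile B is a plain Nim pile of size 3, so its Grundy value is 3.
Pile C is a plain Nim pile of size 7, so its Grundy value is 7.
The value of a disjunctive sum is the nim-sum of the parts.
Combined value = 4 ⊕ 3 ⊕ 7 = 0.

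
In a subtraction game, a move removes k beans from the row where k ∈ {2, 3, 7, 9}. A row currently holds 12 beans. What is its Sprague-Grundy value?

Compute g(0), g(1), … for moves {2, 3, 7, 9}:
g(0) = mex{} = 0
g(1) = mex{} = 0
g(2) = mex{0} = 1
g(3) = mex{0} = 1
g(4) = mex{0,1} = 2
g(5) = mex{1} = 0
g(6) = mex{1,2} = 0
g(7) = mex{0,2} = 1
g(8) = mex{0} = 1
g(9) = mex{0,1} = 2
g(10) = mex{0,1} = 2
g(11) = mex{1,2} = 0
g(12) = mex{0,1,2} = 3
So g(12) = 3.

3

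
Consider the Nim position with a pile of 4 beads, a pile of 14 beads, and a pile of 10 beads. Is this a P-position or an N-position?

Nim-sum: 4 ⊕ 14 ⊕ 10 = 0.
The nim-sum is 0, so this is a P-position: the player to move is in a losing position under optimal play.

P-position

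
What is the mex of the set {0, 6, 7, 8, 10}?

1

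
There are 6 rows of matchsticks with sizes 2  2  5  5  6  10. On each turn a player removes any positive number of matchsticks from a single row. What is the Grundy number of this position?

12

In binary:
  0010  (2)
  0010  (2)
  0101  (5)
  0101  (5)
  0110  (6)
  1010  (10)
  ----
  1100  (12)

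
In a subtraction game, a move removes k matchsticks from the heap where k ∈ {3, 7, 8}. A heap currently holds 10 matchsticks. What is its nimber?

3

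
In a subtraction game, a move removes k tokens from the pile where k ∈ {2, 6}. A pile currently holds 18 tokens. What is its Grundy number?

1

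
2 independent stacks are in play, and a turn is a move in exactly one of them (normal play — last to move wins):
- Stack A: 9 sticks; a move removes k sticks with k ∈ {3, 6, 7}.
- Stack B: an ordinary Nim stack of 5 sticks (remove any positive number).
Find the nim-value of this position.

6

For stack A, compute g(0), g(1), … with moves {3, 6, 7}:
g(0) = mex{} = 0
g(1) = mex{} = 0
g(2) = mex{} = 0
g(3) = mex{0} = 1
g(4) = mex{0} = 1
g(5) = mex{0} = 1
g(6) = mex{0,1} = 2
g(7) = mex{0,1} = 2
g(8) = mex{0,1} = 2
g(9) = mex{0,1,2} = 3
So g(9) = 3.
Stack B is a plain Nim stack of size 5, so its Grundy value is 5.
The value of a disjunctive sum is the nim-sum of the parts.
Combined value = 3 XOR 5 = 6.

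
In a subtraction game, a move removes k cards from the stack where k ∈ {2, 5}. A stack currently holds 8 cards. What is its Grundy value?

Build the Grundy sequence with g(k) = mex{g(k−s) : s ∈ {2, 5}, s ≤ k}:
k:     0  1  2  3  4  5  6  7  8
g(k):  0  0  1  1  0  2  1  0  0
So g(8) = 0.

0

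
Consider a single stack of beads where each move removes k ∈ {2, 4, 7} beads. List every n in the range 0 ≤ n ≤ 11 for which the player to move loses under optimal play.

0, 1, 6, 9

Compute g(0), g(1), … for moves {2, 4, 7}:
g(0) = mex{} = 0
g(1) = mex{} = 0
g(2) = mex{0} = 1
g(3) = mex{0} = 1
g(4) = mex{0,1} = 2
g(5) = mex{0,1} = 2
g(6) = mex{1,2} = 0
g(7) = mex{0,1,2} = 3
g(8) = mex{0,2} = 1
g(9) = mex{1,2,3} = 0
g(10) = mex{0,1} = 2
g(11) = mex{0,2,3} = 1
The P-positions (g = 0) in 0..11 are 0, 1, 6, 9.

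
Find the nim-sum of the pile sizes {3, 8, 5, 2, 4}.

Bitwise XOR of the heap sizes:
  0011  (3)
  1000  (8)
  0101  (5)
  0010  (2)
  0100  (4)
  ----
  1000  (8)

8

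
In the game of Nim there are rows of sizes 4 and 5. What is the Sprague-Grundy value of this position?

Nim-sum: 4 XOR 5 = 1.

1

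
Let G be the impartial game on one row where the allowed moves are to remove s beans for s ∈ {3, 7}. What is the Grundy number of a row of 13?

1

Grundy values for subtraction set {3, 7}:
k:     0  1  2  3  4  5  6  7  8  9 10 11 12 13
g(k):  0  0  0  1  1  1  0  2  2  1  0  0  0  1
So g(13) = 1.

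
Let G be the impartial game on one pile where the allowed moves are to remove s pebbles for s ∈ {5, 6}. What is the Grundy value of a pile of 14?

0

Compute g(0), g(1), … for moves {5, 6}:
k:     0  1  2  3  4  5  6  7  8  9 10 11 12 13 14
g(k):  0  0  0  0  0  1  1  1  1  1  2  0  0  0  0
So g(14) = 0.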